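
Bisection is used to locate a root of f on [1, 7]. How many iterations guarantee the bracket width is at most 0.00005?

Width after n steps is 6/2^n. Need 2^n ≥ 6/0.00005 = 120000.
2^16 = 65536 < 120000 ≤ 2^17 = 131072, so n = 17.

17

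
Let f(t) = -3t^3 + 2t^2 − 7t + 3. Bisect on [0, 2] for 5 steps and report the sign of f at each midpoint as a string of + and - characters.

--+++

t = 1 gives f = -5, negative; keep [0, 1]
t = 0.5 gives f = -0.375, negative; keep [0, 0.5]
t = 0.25 gives f = 1.328125, positive; keep [0.25, 0.5]
t = 0.375 gives f = 0.498, positive; keep [0.375, 0.5]
t = 0.4375 gives f = 0.0691, positive; keep [0.4375, 0.5]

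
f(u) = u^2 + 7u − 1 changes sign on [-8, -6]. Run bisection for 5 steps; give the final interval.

[-7.1875, -7.125]

midpoint -7: f = -1 < 0 → [-8, -7]
midpoint -7.5: f = 2.75 > 0 → [-7.5, -7]
midpoint -7.25: f = 0.8125 > 0 → [-7.25, -7]
midpoint -7.125: f = -0.1094 < 0 → [-7.25, -7.125]
midpoint -7.1875: f = 0.3477 > 0 → [-7.1875, -7.125]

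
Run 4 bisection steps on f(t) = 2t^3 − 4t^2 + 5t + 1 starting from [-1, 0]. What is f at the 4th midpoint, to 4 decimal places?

-0.0913

t = -0.5 gives f = -2.75, negative; keep [-0.5, 0]
t = -0.25 gives f = -0.53125, negative; keep [-0.25, 0]
t = -0.125 gives f = 0.308594, positive; keep [-0.25, -0.125]
t = -0.1875 gives f = -0.0913, negative; keep [-0.1875, -0.125]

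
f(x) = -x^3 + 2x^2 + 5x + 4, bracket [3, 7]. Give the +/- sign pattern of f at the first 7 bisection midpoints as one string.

f(5) = -46 < 0, so the root lies in [3, 5]
f(4) = -8 < 0, so the root lies in [3, 4]
f(3.5) = 3.125 > 0, so the root lies in [3.5, 4]
f(3.75) = -1.8594 < 0, so the root lies in [3.5, 3.75]
f(3.625) = 0.7715 > 0, so the root lies in [3.625, 3.75]
f(3.6875) = -0.5085 < 0, so the root lies in [3.625, 3.6875]
f(3.65625) = 0.1402 > 0, so the root lies in [3.65625, 3.6875]

--+-+-+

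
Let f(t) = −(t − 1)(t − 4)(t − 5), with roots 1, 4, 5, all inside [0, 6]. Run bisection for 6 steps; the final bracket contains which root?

1

f(3) = -4 < 0, so the root lies in [0, 3]
f(1.5) = -4.375 < 0, so the root lies in [0, 1.5]
f(0.75) = 3.453125 > 0, so the root lies in [0.75, 1.5]
f(1.125) = -1.3926 < 0, so the root lies in [0.75, 1.125]
f(0.9375) = 0.7776 > 0, so the root lies in [0.9375, 1.125]
f(1.03125) = -0.3682 < 0, so the root lies in [0.9375, 1.03125]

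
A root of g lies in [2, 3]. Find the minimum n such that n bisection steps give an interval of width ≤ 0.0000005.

Width after n steps is 1/2^n. Need 2^n ≥ 1/0.0000005 = 2000000.
2^20 = 1048576 < 2000000 ≤ 2^21 = 2097152, so n = 21.

21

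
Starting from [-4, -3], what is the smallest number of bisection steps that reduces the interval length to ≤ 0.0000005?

Width after n steps is 1/2^n. Need 2^n ≥ 1/0.0000005 = 2000000.
2^20 = 1048576 < 2000000 ≤ 2^21 = 2097152, so n = 21.

21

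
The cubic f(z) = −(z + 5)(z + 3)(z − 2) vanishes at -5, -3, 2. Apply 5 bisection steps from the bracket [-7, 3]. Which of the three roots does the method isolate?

midpoint -2: f = 12 > 0 → [-2, 3]
midpoint 0.5: f = 28.875 > 0 → [0.5, 3]
midpoint 1.75: f = 8.015625 > 0 → [1.75, 3]
midpoint 2.375: f = -14.8652 < 0 → [1.75, 2.375]
midpoint 2.0625: f = -2.2346 < 0 → [1.75, 2.0625]

2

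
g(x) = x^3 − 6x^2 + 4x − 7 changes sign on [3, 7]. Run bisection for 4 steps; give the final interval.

[5.5, 5.75]

m = 5, g(m) = -12 (−); new bracket [5, 7]
m = 6, g(m) = 17 (+); new bracket [5, 6]
m = 5.5, g(m) = -0.125 (−); new bracket [5.5, 6]
m = 5.75, g(m) = 7.7344 (+); new bracket [5.5, 5.75]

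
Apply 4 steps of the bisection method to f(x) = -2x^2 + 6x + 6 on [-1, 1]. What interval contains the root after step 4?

midpoint 0: f = 6 > 0 → [-1, 0]
midpoint -0.5: f = 2.5 > 0 → [-1, -0.5]
midpoint -0.75: f = 0.375 > 0 → [-1, -0.75]
midpoint -0.875: f = -0.7812 < 0 → [-0.875, -0.75]

[-0.875, -0.75]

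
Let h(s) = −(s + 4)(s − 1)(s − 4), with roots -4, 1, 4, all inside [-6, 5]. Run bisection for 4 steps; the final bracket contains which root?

-4

h(-0.5) = -23.625 < 0, so the root lies in [-6, -0.5]
h(-3.25) = -23.109375 < 0, so the root lies in [-6, -3.25]
h(-4.625) = 30.322266 > 0, so the root lies in [-4.625, -3.25]
h(-3.9375) = -2.4495 < 0, so the root lies in [-4.625, -3.9375]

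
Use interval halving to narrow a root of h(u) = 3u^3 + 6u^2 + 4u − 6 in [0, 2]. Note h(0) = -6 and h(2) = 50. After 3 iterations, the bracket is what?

u = 1 gives h = 7, positive; keep [0, 1]
u = 0.5 gives h = -2.125, negative; keep [0.5, 1]
u = 0.75 gives h = 1.640625, positive; keep [0.5, 0.75]

[0.5, 0.75]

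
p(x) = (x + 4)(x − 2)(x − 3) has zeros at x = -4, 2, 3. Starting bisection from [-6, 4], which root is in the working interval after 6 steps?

-4

m = -1, p(m) = 36 (+); new bracket [-6, -1]
m = -3.5, p(m) = 17.875 (+); new bracket [-6, -3.5]
m = -4.75, p(m) = -39.234375 (−); new bracket [-4.75, -3.5]
m = -4.125, p(m) = -5.4551 (−); new bracket [-4.125, -3.5]
m = -3.8125, p(m) = 7.4246 (+); new bracket [-4.125, -3.8125]
m = -3.96875, p(m) = 1.2998 (+); new bracket [-4.125, -3.96875]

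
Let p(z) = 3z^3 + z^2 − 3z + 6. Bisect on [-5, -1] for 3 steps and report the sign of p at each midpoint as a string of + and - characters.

midpoint -3: p = -57 < 0 → [-3, -1]
midpoint -2: p = -8 < 0 → [-2, -1]
midpoint -1.5: p = 2.625 > 0 → [-2, -1.5]

--+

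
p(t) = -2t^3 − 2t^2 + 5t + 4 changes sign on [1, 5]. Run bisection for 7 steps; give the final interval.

[1.5, 1.53125]

t = 3 gives p = -53, negative; keep [1, 3]
t = 2 gives p = -10, negative; keep [1, 2]
t = 1.5 gives p = 0.25, positive; keep [1.5, 2]
t = 1.75 gives p = -4.0938, negative; keep [1.5, 1.75]
t = 1.625 gives p = -1.7383, negative; keep [1.5, 1.625]
t = 1.5625 gives p = -0.6997, negative; keep [1.5, 1.5625]
t = 1.53125 gives p = -0.2139, negative; keep [1.5, 1.53125]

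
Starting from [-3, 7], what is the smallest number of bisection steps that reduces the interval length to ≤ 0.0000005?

Width after n steps is 10/2^n. Need 2^n ≥ 10/0.0000005 = 20000000.
2^24 = 16777216 < 20000000 ≤ 2^25 = 33554432, so n = 25.

25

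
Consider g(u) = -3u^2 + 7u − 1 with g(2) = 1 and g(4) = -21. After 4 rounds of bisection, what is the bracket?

m = 3, g(m) = -7 (−); new bracket [2, 3]
m = 2.5, g(m) = -2.25 (−); new bracket [2, 2.5]
m = 2.25, g(m) = -0.4375 (−); new bracket [2, 2.25]
m = 2.125, g(m) = 0.3281 (+); new bracket [2.125, 2.25]

[2.125, 2.25]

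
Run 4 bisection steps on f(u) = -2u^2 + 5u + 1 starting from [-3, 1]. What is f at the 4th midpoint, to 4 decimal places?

u = -1 gives f = -6, negative; keep [-1, 1]
u = 0 gives f = 1, positive; keep [-1, 0]
u = -0.5 gives f = -2, negative; keep [-0.5, 0]
u = -0.25 gives f = -0.375, negative; keep [-0.25, 0]

-0.3750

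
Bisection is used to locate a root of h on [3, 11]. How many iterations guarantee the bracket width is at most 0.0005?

Width after n steps is 8/2^n. Need 2^n ≥ 8/0.0005 = 16000.
2^13 = 8192 < 16000 ≤ 2^14 = 16384, so n = 14.

14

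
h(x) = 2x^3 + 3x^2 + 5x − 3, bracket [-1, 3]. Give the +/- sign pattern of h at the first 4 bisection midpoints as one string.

m = 1, h(m) = 7 (+); new bracket [-1, 1]
m = 0, h(m) = -3 (−); new bracket [0, 1]
m = 0.5, h(m) = 0.5 (+); new bracket [0, 0.5]
m = 0.25, h(m) = -1.5312 (−); new bracket [0.25, 0.5]

+-+-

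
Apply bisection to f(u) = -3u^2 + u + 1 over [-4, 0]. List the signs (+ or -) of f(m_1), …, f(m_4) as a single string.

f(-2) = -13 < 0, so the root lies in [-2, 0]
f(-1) = -3 < 0, so the root lies in [-1, 0]
f(-0.5) = -0.25 < 0, so the root lies in [-0.5, 0]
f(-0.25) = 0.5625 > 0, so the root lies in [-0.5, -0.25]

---+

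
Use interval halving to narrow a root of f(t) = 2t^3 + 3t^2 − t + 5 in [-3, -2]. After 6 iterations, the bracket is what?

[-2.234375, -2.21875]

m = -2.5, f(m) = -5 (−); new bracket [-2.5, -2]
m = -2.25, f(m) = -0.34375 (−); new bracket [-2.25, -2]
m = -2.125, f(m) = 1.480469 (+); new bracket [-2.25, -2.125]
m = -2.1875, f(m) = 0.6079 (+); new bracket [-2.25, -2.1875]
m = -2.21875, f(m) = 0.1422 (+); new bracket [-2.25, -2.21875]
m = -2.234375, f(m) = -0.0983 (−); new bracket [-2.234375, -2.21875]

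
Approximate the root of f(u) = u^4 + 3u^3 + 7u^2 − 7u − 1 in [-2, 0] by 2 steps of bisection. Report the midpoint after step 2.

u = -1 gives f = 11, positive; keep [-1, 0]
u = -0.5 gives f = 3.9375, positive; keep [-0.5, 0]

-0.5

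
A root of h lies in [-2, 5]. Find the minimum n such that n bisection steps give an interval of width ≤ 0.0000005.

24

Width after n steps is 7/2^n. Need 2^n ≥ 7/0.0000005 = 14000000.
2^23 = 8388608 < 14000000 ≤ 2^24 = 16777216, so n = 24.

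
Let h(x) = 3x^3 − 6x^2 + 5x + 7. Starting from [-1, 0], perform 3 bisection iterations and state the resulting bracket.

m = -0.5, h(m) = 2.625 (+); new bracket [-1, -0.5]
m = -0.75, h(m) = -1.390625 (−); new bracket [-0.75, -0.5]
m = -0.625, h(m) = 0.798828 (+); new bracket [-0.75, -0.625]

[-0.75, -0.625]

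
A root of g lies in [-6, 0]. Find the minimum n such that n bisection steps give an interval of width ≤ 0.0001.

Width after n steps is 6/2^n. Need 2^n ≥ 6/0.0001 = 60000.
2^15 = 32768 < 60000 ≤ 2^16 = 65536, so n = 16.

16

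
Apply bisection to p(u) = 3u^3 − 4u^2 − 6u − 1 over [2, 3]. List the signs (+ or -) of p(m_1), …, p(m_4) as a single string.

u = 2.5 gives p = 5.875, positive; keep [2, 2.5]
u = 2.25 gives p = -0.578125, negative; keep [2.25, 2.5]
u = 2.375 gives p = 2.376953, positive; keep [2.25, 2.375]
u = 2.3125 gives p = 0.8337, positive; keep [2.25, 2.3125]

+-++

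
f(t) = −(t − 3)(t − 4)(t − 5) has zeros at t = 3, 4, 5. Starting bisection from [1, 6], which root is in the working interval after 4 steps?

3

m = 3.5, f(m) = -0.375 (−); new bracket [1, 3.5]
m = 2.25, f(m) = 3.609375 (+); new bracket [2.25, 3.5]
m = 2.875, f(m) = 0.298828 (+); new bracket [2.875, 3.5]
m = 3.1875, f(m) = -0.2761 (−); new bracket [2.875, 3.1875]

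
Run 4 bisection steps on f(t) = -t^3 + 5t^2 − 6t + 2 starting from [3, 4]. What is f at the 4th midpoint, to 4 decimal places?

-0.1619

midpoint 3.5: f = -0.625 < 0 → [3, 3.5]
midpoint 3.25: f = 0.984375 > 0 → [3.25, 3.5]
midpoint 3.375: f = 0.259766 > 0 → [3.375, 3.5]
midpoint 3.4375: f = -0.1619 < 0 → [3.375, 3.4375]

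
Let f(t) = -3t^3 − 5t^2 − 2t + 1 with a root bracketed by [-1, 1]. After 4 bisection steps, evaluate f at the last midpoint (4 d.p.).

m = 0, f(m) = 1 (+); new bracket [0, 1]
m = 0.5, f(m) = -1.625 (−); new bracket [0, 0.5]
m = 0.25, f(m) = 0.140625 (+); new bracket [0.25, 0.5]
m = 0.375, f(m) = -0.6113 (−); new bracket [0.25, 0.375]

-0.6113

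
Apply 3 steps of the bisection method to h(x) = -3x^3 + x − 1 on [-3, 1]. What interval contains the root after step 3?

m = -1, h(m) = 1 (+); new bracket [-1, 1]
m = 0, h(m) = -1 (−); new bracket [-1, 0]
m = -0.5, h(m) = -1.125 (−); new bracket [-1, -0.5]

[-1, -0.5]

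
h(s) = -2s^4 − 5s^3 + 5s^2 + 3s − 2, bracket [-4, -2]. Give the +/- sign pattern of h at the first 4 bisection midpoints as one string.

midpoint -3: h = 7 > 0 → [-4, -3]
midpoint -3.5: h = -37 < 0 → [-3.5, -3]
midpoint -3.25: h = -10.429688 < 0 → [-3.25, -3]
midpoint -3.125: h = -0.6938 < 0 → [-3.125, -3]

+---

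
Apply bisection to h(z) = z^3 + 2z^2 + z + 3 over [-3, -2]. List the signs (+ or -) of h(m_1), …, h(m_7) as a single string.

--+-++-

midpoint -2.5: h = -2.625 < 0 → [-2.5, -2]
midpoint -2.25: h = -0.515625 < 0 → [-2.25, -2]
midpoint -2.125: h = 0.310547 > 0 → [-2.25, -2.125]
midpoint -2.1875: h = -0.0847 < 0 → [-2.1875, -2.125]
midpoint -2.15625: h = 0.1173 > 0 → [-2.1875, -2.15625]
midpoint -2.171875: h = 0.0174 > 0 → [-2.1875, -2.171875]
midpoint -2.1796875: h = -0.0334 < 0 → [-2.1796875, -2.171875]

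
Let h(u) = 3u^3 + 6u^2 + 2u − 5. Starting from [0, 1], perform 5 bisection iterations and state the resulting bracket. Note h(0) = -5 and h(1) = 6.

[0.65625, 0.6875]

midpoint 0.5: h = -2.125 < 0 → [0.5, 1]
midpoint 0.75: h = 1.140625 > 0 → [0.5, 0.75]
midpoint 0.625: h = -0.673828 < 0 → [0.625, 0.75]
midpoint 0.6875: h = 0.1858 > 0 → [0.625, 0.6875]
midpoint 0.65625: h = -0.2556 < 0 → [0.65625, 0.6875]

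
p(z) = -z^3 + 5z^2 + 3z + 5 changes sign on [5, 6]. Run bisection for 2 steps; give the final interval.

[5.5, 5.75]

m = 5.5, p(m) = 6.375 (+); new bracket [5.5, 6]
m = 5.75, p(m) = -2.546875 (−); new bracket [5.5, 5.75]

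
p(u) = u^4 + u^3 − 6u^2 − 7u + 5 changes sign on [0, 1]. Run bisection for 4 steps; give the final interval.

[0.5, 0.5625]

midpoint 0.5: p = 0.1875 > 0 → [0.5, 1]
midpoint 0.75: p = -2.886719 < 0 → [0.5, 0.75]
midpoint 0.625: p = -1.322021 < 0 → [0.5, 0.625]
midpoint 0.5625: p = -0.5578 < 0 → [0.5, 0.5625]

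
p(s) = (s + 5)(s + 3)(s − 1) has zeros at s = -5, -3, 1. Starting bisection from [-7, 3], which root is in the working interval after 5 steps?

1

p(-2) = -9 < 0, so the root lies in [-2, 3]
p(0.5) = -9.625 < 0, so the root lies in [0.5, 3]
p(1.75) = 24.046875 > 0, so the root lies in [0.5, 1.75]
p(1.125) = 3.1582 > 0, so the root lies in [0.5, 1.125]
p(0.8125) = -4.155 < 0, so the root lies in [0.8125, 1.125]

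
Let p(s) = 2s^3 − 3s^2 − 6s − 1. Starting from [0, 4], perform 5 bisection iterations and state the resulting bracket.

m = 2, p(m) = -9 (−); new bracket [2, 4]
m = 3, p(m) = 8 (+); new bracket [2, 3]
m = 2.5, p(m) = -3.5 (−); new bracket [2.5, 3]
m = 2.75, p(m) = 1.4062 (+); new bracket [2.5, 2.75]
m = 2.625, p(m) = -1.2461 (−); new bracket [2.625, 2.75]

[2.625, 2.75]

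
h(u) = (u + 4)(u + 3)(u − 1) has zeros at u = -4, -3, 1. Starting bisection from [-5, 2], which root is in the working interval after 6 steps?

midpoint -1.5: h = -9.375 < 0 → [-1.5, 2]
midpoint 0.25: h = -10.359375 < 0 → [0.25, 2]
midpoint 1.125: h = 2.642578 > 0 → [0.25, 1.125]
midpoint 0.6875: h = -5.4016 < 0 → [0.6875, 1.125]
midpoint 0.90625: h = -1.7967 < 0 → [0.90625, 1.125]
midpoint 1.015625: h = 0.3147 > 0 → [0.90625, 1.015625]

1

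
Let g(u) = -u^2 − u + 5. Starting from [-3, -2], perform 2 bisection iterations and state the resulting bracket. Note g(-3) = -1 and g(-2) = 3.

g(-2.5) = 1.25 > 0, so the root lies in [-3, -2.5]
g(-2.75) = 0.1875 > 0, so the root lies in [-3, -2.75]

[-3, -2.75]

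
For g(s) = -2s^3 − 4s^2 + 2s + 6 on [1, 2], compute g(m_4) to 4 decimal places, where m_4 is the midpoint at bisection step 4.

midpoint 1.5: g = -6.75 < 0 → [1, 1.5]
midpoint 1.25: g = -1.65625 < 0 → [1, 1.25]
midpoint 1.125: g = 0.339844 > 0 → [1.125, 1.25]
midpoint 1.1875: g = -0.6147 < 0 → [1.125, 1.1875]

-0.6147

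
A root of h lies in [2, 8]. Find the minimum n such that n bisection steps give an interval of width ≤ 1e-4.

16

Width after n steps is 6/2^n. Need 2^n ≥ 6/1e-4 = 60000.
2^15 = 32768 < 60000 ≤ 2^16 = 65536, so n = 16.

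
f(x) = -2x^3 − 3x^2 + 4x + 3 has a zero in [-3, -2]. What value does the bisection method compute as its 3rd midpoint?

f(-2.5) = 5.5 > 0, so the root lies in [-2.5, -2]
f(-2.25) = 1.59375 > 0, so the root lies in [-2.25, -2]
f(-2.125) = 0.144531 > 0, so the root lies in [-2.125, -2]

-2.125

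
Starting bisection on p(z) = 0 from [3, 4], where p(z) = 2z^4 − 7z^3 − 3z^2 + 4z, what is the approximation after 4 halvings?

midpoint 3.5: p = -22.75 < 0 → [3.5, 4]
midpoint 3.75: p = -0.820312 < 0 → [3.75, 4]
midpoint 3.875: p = 14.092285 > 0 → [3.75, 3.875]
midpoint 3.8125: p = 6.2791 > 0 → [3.75, 3.8125]

3.8125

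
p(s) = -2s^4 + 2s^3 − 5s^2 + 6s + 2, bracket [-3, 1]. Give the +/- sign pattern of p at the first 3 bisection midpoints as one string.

p(-1) = -13 < 0, so the root lies in [-1, 1]
p(0) = 2 > 0, so the root lies in [-1, 0]
p(-0.5) = -2.625 < 0, so the root lies in [-0.5, 0]

-+-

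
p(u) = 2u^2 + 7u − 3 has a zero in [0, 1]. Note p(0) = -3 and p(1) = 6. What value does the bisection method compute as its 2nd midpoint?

0.25

u = 0.5 gives p = 1, positive; keep [0, 0.5]
u = 0.25 gives p = -1.125, negative; keep [0.25, 0.5]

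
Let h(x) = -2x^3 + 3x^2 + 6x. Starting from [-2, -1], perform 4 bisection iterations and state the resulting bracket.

[-1.1875, -1.125]

h(-1.5) = 4.5 > 0, so the root lies in [-1.5, -1]
h(-1.25) = 1.09375 > 0, so the root lies in [-1.25, -1]
h(-1.125) = -0.105469 < 0, so the root lies in [-1.25, -1.125]
h(-1.1875) = 0.4546 > 0, so the root lies in [-1.1875, -1.125]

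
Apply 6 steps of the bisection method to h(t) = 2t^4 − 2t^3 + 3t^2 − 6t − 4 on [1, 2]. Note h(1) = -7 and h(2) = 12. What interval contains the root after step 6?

h(1.5) = -2.875 < 0, so the root lies in [1.5, 2]
h(1.75) = 2.726562 > 0, so the root lies in [1.5, 1.75]
h(1.625) = -0.464355 < 0, so the root lies in [1.625, 1.75]
h(1.6875) = 1.0254 > 0, so the root lies in [1.625, 1.6875]
h(1.65625) = 0.2552 > 0, so the root lies in [1.625, 1.65625]
h(1.640625) = -0.1108 < 0, so the root lies in [1.640625, 1.65625]

[1.640625, 1.65625]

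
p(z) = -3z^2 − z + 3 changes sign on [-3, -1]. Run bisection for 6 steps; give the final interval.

m = -2, p(m) = -7 (−); new bracket [-2, -1]
m = -1.5, p(m) = -2.25 (−); new bracket [-1.5, -1]
m = -1.25, p(m) = -0.4375 (−); new bracket [-1.25, -1]
m = -1.125, p(m) = 0.3281 (+); new bracket [-1.25, -1.125]
m = -1.1875, p(m) = -0.043 (−); new bracket [-1.1875, -1.125]
m = -1.15625, p(m) = 0.1455 (+); new bracket [-1.1875, -1.15625]

[-1.1875, -1.15625]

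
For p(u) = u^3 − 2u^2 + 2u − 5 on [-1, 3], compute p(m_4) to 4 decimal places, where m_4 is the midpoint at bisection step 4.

0.7656

m = 1, p(m) = -4 (−); new bracket [1, 3]
m = 2, p(m) = -1 (−); new bracket [2, 3]
m = 2.5, p(m) = 3.125 (+); new bracket [2, 2.5]
m = 2.25, p(m) = 0.7656 (+); new bracket [2, 2.25]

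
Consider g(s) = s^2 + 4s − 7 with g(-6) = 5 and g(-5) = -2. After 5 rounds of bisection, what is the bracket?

[-5.34375, -5.3125]

midpoint -5.5: g = 1.25 > 0 → [-5.5, -5]
midpoint -5.25: g = -0.4375 < 0 → [-5.5, -5.25]
midpoint -5.375: g = 0.390625 > 0 → [-5.375, -5.25]
midpoint -5.3125: g = -0.0273 < 0 → [-5.375, -5.3125]
midpoint -5.34375: g = 0.1807 > 0 → [-5.34375, -5.3125]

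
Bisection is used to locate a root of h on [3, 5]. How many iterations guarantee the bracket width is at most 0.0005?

12

Width after n steps is 2/2^n. Need 2^n ≥ 2/0.0005 = 4000.
2^11 = 2048 < 4000 ≤ 2^12 = 4096, so n = 12.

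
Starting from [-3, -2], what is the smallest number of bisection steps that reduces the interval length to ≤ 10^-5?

17

Width after n steps is 1/2^n. Need 2^n ≥ 1/10^-5 = 100000.
2^16 = 65536 < 100000 ≤ 2^17 = 131072, so n = 17.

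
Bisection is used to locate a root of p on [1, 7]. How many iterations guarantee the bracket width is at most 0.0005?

Width after n steps is 6/2^n. Need 2^n ≥ 6/0.0005 = 12000.
2^13 = 8192 < 12000 ≤ 2^14 = 16384, so n = 14.

14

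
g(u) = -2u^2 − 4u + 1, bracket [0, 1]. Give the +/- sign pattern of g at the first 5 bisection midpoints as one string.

g(0.5) = -1.5 < 0, so the root lies in [0, 0.5]
g(0.25) = -0.125 < 0, so the root lies in [0, 0.25]
g(0.125) = 0.46875 > 0, so the root lies in [0.125, 0.25]
g(0.1875) = 0.1797 > 0, so the root lies in [0.1875, 0.25]
g(0.21875) = 0.0293 > 0, so the root lies in [0.21875, 0.25]

--+++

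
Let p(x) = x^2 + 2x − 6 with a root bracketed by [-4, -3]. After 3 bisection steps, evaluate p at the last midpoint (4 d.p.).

midpoint -3.5: p = -0.75 < 0 → [-4, -3.5]
midpoint -3.75: p = 0.5625 > 0 → [-3.75, -3.5]
midpoint -3.625: p = -0.109375 < 0 → [-3.75, -3.625]

-0.1094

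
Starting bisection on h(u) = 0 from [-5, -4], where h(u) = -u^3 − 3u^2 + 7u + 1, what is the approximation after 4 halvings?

-4.5625

h(-4.5) = -0.125 < 0, so the root lies in [-5, -4.5]
h(-4.75) = 7.234375 > 0, so the root lies in [-4.75, -4.5]
h(-4.625) = 3.384766 > 0, so the root lies in [-4.625, -4.5]
h(-4.5625) = 1.5881 > 0, so the root lies in [-4.5625, -4.5]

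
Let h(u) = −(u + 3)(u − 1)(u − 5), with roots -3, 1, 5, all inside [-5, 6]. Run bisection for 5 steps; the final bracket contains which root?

-3

midpoint 0.5: h = -7.875 < 0 → [-5, 0.5]
midpoint -2.25: h = -17.671875 < 0 → [-5, -2.25]
midpoint -3.625: h = 24.931641 > 0 → [-3.625, -2.25]
midpoint -2.9375: h = -1.9534 < 0 → [-3.625, -2.9375]
midpoint -3.28125: h = 9.9715 > 0 → [-3.28125, -2.9375]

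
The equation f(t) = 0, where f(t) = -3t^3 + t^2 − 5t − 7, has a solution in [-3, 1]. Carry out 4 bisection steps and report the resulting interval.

m = -1, f(m) = 2 (+); new bracket [-1, 1]
m = 0, f(m) = -7 (−); new bracket [-1, 0]
m = -0.5, f(m) = -3.875 (−); new bracket [-1, -0.5]
m = -0.75, f(m) = -1.4219 (−); new bracket [-1, -0.75]

[-1, -0.75]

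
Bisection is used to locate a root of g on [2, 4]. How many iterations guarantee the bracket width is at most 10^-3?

Width after n steps is 2/2^n. Need 2^n ≥ 2/10^-3 = 2000.
2^10 = 1024 < 2000 ≤ 2^11 = 2048, so n = 11.

11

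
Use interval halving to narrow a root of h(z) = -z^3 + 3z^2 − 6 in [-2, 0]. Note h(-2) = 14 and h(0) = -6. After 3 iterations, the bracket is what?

h(-1) = -2 < 0, so the root lies in [-2, -1]
h(-1.5) = 4.125 > 0, so the root lies in [-1.5, -1]
h(-1.25) = 0.640625 > 0, so the root lies in [-1.25, -1]

[-1.25, -1]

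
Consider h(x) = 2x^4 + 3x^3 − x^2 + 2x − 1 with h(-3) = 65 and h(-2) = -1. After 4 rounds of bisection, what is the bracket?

x = -2.5 gives h = 19, positive; keep [-2.5, -2]
x = -2.25 gives h = 6.523438, positive; keep [-2.25, -2]
x = -2.125 gives h = 2.229004, positive; keep [-2.125, -2]
x = -2.0625 gives h = 0.4915, positive; keep [-2.0625, -2]

[-2.0625, -2]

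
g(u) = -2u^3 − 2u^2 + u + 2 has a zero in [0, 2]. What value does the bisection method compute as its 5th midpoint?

0.9375

u = 1 gives g = -1, negative; keep [0, 1]
u = 0.5 gives g = 1.75, positive; keep [0.5, 1]
u = 0.75 gives g = 0.78125, positive; keep [0.75, 1]
u = 0.875 gives g = 0.0039, positive; keep [0.875, 1]
u = 0.9375 gives g = -0.4683, negative; keep [0.875, 0.9375]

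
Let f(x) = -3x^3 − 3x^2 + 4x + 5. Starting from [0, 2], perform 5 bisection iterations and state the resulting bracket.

midpoint 1: f = 3 > 0 → [1, 2]
midpoint 1.5: f = -5.875 < 0 → [1, 1.5]
midpoint 1.25: f = -0.546875 < 0 → [1, 1.25]
midpoint 1.125: f = 1.4316 > 0 → [1.125, 1.25]
midpoint 1.1875: f = 0.4958 > 0 → [1.1875, 1.25]

[1.1875, 1.25]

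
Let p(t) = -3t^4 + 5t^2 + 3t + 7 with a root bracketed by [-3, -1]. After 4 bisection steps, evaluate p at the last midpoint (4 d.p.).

1.6047

p(-2) = -27 < 0, so the root lies in [-2, -1]
p(-1.5) = -1.4375 < 0, so the root lies in [-1.5, -1]
p(-1.25) = 3.738281 > 0, so the root lies in [-1.5, -1.25]
p(-1.375) = 1.6047 > 0, so the root lies in [-1.5, -1.375]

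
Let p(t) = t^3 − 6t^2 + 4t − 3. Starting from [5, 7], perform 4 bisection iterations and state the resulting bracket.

t = 6 gives p = 21, positive; keep [5, 6]
t = 5.5 gives p = 3.875, positive; keep [5, 5.5]
t = 5.25 gives p = -2.671875, negative; keep [5.25, 5.5]
t = 5.375 gives p = 0.4434, positive; keep [5.25, 5.375]

[5.25, 5.375]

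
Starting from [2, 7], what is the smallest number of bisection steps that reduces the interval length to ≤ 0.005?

Width after n steps is 5/2^n. Need 2^n ≥ 5/0.005 = 1000.
2^9 = 512 < 1000 ≤ 2^10 = 1024, so n = 10.

10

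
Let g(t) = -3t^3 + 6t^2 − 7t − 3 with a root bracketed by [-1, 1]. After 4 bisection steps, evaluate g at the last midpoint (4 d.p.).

0.6270

t = 0 gives g = -3, negative; keep [-1, 0]
t = -0.5 gives g = 2.375, positive; keep [-0.5, 0]
t = -0.25 gives g = -0.828125, negative; keep [-0.5, -0.25]
t = -0.375 gives g = 0.627, positive; keep [-0.375, -0.25]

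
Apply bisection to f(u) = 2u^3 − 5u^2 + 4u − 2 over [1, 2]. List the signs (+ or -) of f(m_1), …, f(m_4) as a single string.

-+-+

u = 1.5 gives f = -0.5, negative; keep [1.5, 2]
u = 1.75 gives f = 0.40625, positive; keep [1.5, 1.75]
u = 1.625 gives f = -0.121094, negative; keep [1.625, 1.75]
u = 1.6875 gives f = 0.1226, positive; keep [1.625, 1.6875]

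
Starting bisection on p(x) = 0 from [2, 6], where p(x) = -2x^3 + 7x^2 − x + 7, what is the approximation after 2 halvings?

3

x = 4 gives p = -13, negative; keep [2, 4]
x = 3 gives p = 13, positive; keep [3, 4]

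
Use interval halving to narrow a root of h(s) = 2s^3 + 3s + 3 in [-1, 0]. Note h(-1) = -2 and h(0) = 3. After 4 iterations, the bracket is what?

m = -0.5, h(m) = 1.25 (+); new bracket [-1, -0.5]
m = -0.75, h(m) = -0.09375 (−); new bracket [-0.75, -0.5]
m = -0.625, h(m) = 0.636719 (+); new bracket [-0.75, -0.625]
m = -0.6875, h(m) = 0.2876 (+); new bracket [-0.75, -0.6875]

[-0.75, -0.6875]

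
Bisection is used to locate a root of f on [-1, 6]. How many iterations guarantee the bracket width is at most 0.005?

11

Width after n steps is 7/2^n. Need 2^n ≥ 7/0.005 = 1400.
2^10 = 1024 < 1400 ≤ 2^11 = 2048, so n = 11.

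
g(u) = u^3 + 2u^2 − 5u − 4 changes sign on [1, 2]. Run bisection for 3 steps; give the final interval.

[1.75, 1.875]

g(1.5) = -3.625 < 0, so the root lies in [1.5, 2]
g(1.75) = -1.265625 < 0, so the root lies in [1.75, 2]
g(1.875) = 0.248047 > 0, so the root lies in [1.75, 1.875]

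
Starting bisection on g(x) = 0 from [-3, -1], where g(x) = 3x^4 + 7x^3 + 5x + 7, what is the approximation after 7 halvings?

x = -2 gives g = -11, negative; keep [-3, -2]
x = -2.5 gives g = 2.3125, positive; keep [-2.5, -2]
x = -2.25 gives g = -7.097656, negative; keep [-2.5, -2.25]
x = -2.375 gives g = -3.2004, negative; keep [-2.5, -2.375]
x = -2.4375 gives g = -0.6618, negative; keep [-2.5, -2.4375]
x = -2.46875 gives g = 0.7688, positive; keep [-2.46875, -2.4375]
x = -2.453125 gives g = 0.0396, positive; keep [-2.453125, -2.4375]

-2.453125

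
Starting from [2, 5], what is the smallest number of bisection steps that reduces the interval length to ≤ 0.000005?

Width after n steps is 3/2^n. Need 2^n ≥ 3/0.000005 = 600000.
2^19 = 524288 < 600000 ≤ 2^20 = 1048576, so n = 20.

20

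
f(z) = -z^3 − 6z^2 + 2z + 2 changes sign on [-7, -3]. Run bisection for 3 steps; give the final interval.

f(-5) = -33 < 0, so the root lies in [-7, -5]
f(-6) = -10 < 0, so the root lies in [-7, -6]
f(-6.5) = 10.125 > 0, so the root lies in [-6.5, -6]

[-6.5, -6]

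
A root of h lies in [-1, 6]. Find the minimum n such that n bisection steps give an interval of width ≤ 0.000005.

21

Width after n steps is 7/2^n. Need 2^n ≥ 7/0.000005 = 1400000.
2^20 = 1048576 < 1400000 ≤ 2^21 = 2097152, so n = 21.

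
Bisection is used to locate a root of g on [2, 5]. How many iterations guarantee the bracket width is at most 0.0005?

Width after n steps is 3/2^n. Need 2^n ≥ 3/0.0005 = 6000.
2^12 = 4096 < 6000 ≤ 2^13 = 8192, so n = 13.

13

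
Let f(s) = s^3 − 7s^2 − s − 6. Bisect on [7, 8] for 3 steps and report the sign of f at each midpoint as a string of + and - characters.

+-+

midpoint 7.5: f = 14.625 > 0 → [7, 7.5]
midpoint 7.25: f = -0.109375 < 0 → [7.25, 7.5]
midpoint 7.375: f = 7.021484 > 0 → [7.25, 7.375]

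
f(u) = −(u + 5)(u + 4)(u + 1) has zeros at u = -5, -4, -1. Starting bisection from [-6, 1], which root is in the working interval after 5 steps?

midpoint -2.5: f = 5.625 > 0 → [-2.5, 1]
midpoint -0.75: f = -3.453125 < 0 → [-2.5, -0.75]
midpoint -1.625: f = 5.009766 > 0 → [-1.625, -0.75]
midpoint -1.1875: f = 2.0105 > 0 → [-1.1875, -0.75]
midpoint -0.96875: f = -0.3819 < 0 → [-1.1875, -0.96875]

-1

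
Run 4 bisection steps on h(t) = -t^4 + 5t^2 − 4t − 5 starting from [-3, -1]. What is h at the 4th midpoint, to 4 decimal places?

0.8865

m = -2, h(m) = 7 (+); new bracket [-3, -2]
m = -2.5, h(m) = -2.8125 (−); new bracket [-2.5, -2]
m = -2.25, h(m) = 3.683594 (+); new bracket [-2.5, -2.25]
m = -2.375, h(m) = 0.8865 (+); new bracket [-2.5, -2.375]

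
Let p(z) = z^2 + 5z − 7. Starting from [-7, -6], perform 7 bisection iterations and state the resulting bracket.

z = -6.5 gives p = 2.75, positive; keep [-6.5, -6]
z = -6.25 gives p = 0.8125, positive; keep [-6.25, -6]
z = -6.125 gives p = -0.109375, negative; keep [-6.25, -6.125]
z = -6.1875 gives p = 0.3477, positive; keep [-6.1875, -6.125]
z = -6.15625 gives p = 0.1182, positive; keep [-6.15625, -6.125]
z = -6.140625 gives p = 0.0042, positive; keep [-6.140625, -6.125]
z = -6.1328125 gives p = -0.0527, negative; keep [-6.140625, -6.1328125]

[-6.140625, -6.1328125]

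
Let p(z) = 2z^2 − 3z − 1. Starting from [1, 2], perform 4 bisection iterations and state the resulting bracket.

midpoint 1.5: p = -1 < 0 → [1.5, 2]
midpoint 1.75: p = -0.125 < 0 → [1.75, 2]
midpoint 1.875: p = 0.40625 > 0 → [1.75, 1.875]
midpoint 1.8125: p = 0.1328 > 0 → [1.75, 1.8125]

[1.75, 1.8125]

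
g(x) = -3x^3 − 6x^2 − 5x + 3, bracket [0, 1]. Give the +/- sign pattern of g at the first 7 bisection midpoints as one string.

midpoint 0.5: g = -1.375 < 0 → [0, 0.5]
midpoint 0.25: g = 1.328125 > 0 → [0.25, 0.5]
midpoint 0.375: g = 0.123047 > 0 → [0.375, 0.5]
midpoint 0.4375: g = -0.5872 < 0 → [0.375, 0.4375]
midpoint 0.40625: g = -0.2226 < 0 → [0.375, 0.40625]
midpoint 0.390625: g = -0.0475 < 0 → [0.375, 0.390625]
midpoint 0.3828125: g = 0.0384 > 0 → [0.3828125, 0.390625]

-++---+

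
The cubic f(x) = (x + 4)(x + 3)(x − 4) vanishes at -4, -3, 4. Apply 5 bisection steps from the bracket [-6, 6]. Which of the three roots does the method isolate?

4

x = 0 gives f = -48, negative; keep [0, 6]
x = 3 gives f = -42, negative; keep [3, 6]
x = 4.5 gives f = 31.875, positive; keep [3, 4.5]
x = 3.75 gives f = -13.0781, negative; keep [3.75, 4.5]
x = 4.125 gives f = 7.2363, positive; keep [3.75, 4.125]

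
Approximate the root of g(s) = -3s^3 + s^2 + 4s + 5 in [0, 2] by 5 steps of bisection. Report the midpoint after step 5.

1.6875

g(1) = 7 > 0, so the root lies in [1, 2]
g(1.5) = 3.125 > 0, so the root lies in [1.5, 2]
g(1.75) = -1.015625 < 0, so the root lies in [1.5, 1.75]
g(1.625) = 1.2676 > 0, so the root lies in [1.625, 1.75]
g(1.6875) = 0.1814 > 0, so the root lies in [1.6875, 1.75]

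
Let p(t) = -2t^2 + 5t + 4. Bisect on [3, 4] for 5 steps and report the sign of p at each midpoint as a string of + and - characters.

m = 3.5, p(m) = -3 (−); new bracket [3, 3.5]
m = 3.25, p(m) = -0.875 (−); new bracket [3, 3.25]
m = 3.125, p(m) = 0.09375 (+); new bracket [3.125, 3.25]
m = 3.1875, p(m) = -0.3828 (−); new bracket [3.125, 3.1875]
m = 3.15625, p(m) = -0.1426 (−); new bracket [3.125, 3.15625]

--+--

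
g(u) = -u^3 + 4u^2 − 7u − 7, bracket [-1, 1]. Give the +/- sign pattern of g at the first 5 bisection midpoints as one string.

--+-+

m = 0, g(m) = -7 (−); new bracket [-1, 0]
m = -0.5, g(m) = -2.375 (−); new bracket [-1, -0.5]
m = -0.75, g(m) = 0.921875 (+); new bracket [-0.75, -0.5]
m = -0.625, g(m) = -0.8184 (−); new bracket [-0.75, -0.625]
m = -0.6875, g(m) = 0.0281 (+); new bracket [-0.6875, -0.625]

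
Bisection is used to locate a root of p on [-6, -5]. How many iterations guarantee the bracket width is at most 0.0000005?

21

Width after n steps is 1/2^n. Need 2^n ≥ 1/0.0000005 = 2000000.
2^20 = 1048576 < 2000000 ≤ 2^21 = 2097152, so n = 21.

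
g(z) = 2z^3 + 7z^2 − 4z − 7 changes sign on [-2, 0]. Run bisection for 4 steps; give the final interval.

[-0.875, -0.75]

m = -1, g(m) = 2 (+); new bracket [-1, 0]
m = -0.5, g(m) = -3.5 (−); new bracket [-1, -0.5]
m = -0.75, g(m) = -0.90625 (−); new bracket [-1, -0.75]
m = -0.875, g(m) = 0.5195 (+); new bracket [-0.875, -0.75]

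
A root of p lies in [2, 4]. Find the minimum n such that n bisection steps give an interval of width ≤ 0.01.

8

Width after n steps is 2/2^n. Need 2^n ≥ 2/0.01 = 200.
2^7 = 128 < 200 ≤ 2^8 = 256, so n = 8.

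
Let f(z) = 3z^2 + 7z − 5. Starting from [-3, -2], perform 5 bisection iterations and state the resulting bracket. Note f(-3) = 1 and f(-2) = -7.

[-2.9375, -2.90625]

m = -2.5, f(m) = -3.75 (−); new bracket [-3, -2.5]
m = -2.75, f(m) = -1.5625 (−); new bracket [-3, -2.75]
m = -2.875, f(m) = -0.328125 (−); new bracket [-3, -2.875]
m = -2.9375, f(m) = 0.3242 (+); new bracket [-2.9375, -2.875]
m = -2.90625, f(m) = -0.0049 (−); new bracket [-2.9375, -2.90625]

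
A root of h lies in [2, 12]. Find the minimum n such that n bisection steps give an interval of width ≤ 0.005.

11

Width after n steps is 10/2^n. Need 2^n ≥ 10/0.005 = 2000.
2^10 = 1024 < 2000 ≤ 2^11 = 2048, so n = 11.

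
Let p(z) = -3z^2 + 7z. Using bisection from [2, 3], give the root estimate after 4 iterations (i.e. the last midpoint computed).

2.3125

m = 2.5, p(m) = -1.25 (−); new bracket [2, 2.5]
m = 2.25, p(m) = 0.5625 (+); new bracket [2.25, 2.5]
m = 2.375, p(m) = -0.296875 (−); new bracket [2.25, 2.375]
m = 2.3125, p(m) = 0.1445 (+); new bracket [2.3125, 2.375]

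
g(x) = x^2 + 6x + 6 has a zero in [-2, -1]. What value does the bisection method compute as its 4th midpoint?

x = -1.5 gives g = -0.75, negative; keep [-1.5, -1]
x = -1.25 gives g = 0.0625, positive; keep [-1.5, -1.25]
x = -1.375 gives g = -0.359375, negative; keep [-1.375, -1.25]
x = -1.3125 gives g = -0.1523, negative; keep [-1.3125, -1.25]

-1.3125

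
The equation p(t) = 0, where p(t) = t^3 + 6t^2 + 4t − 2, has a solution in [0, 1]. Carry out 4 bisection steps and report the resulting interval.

t = 0.5 gives p = 1.625, positive; keep [0, 0.5]
t = 0.25 gives p = -0.609375, negative; keep [0.25, 0.5]
t = 0.375 gives p = 0.396484, positive; keep [0.25, 0.375]
t = 0.3125 gives p = -0.1335, negative; keep [0.3125, 0.375]

[0.3125, 0.375]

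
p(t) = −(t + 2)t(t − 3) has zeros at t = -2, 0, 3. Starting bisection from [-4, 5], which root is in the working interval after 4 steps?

p(0.5) = 3.125 > 0, so the root lies in [0.5, 5]
p(2.75) = 3.265625 > 0, so the root lies in [2.75, 5]
p(3.875) = -19.919922 < 0, so the root lies in [2.75, 3.875]
p(3.3125) = -5.4993 < 0, so the root lies in [2.75, 3.3125]

3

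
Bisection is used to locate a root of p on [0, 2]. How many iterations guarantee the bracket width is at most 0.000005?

19

Width after n steps is 2/2^n. Need 2^n ≥ 2/0.000005 = 400000.
2^18 = 262144 < 400000 ≤ 2^19 = 524288, so n = 19.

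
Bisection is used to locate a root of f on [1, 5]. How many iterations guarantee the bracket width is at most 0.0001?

16

Width after n steps is 4/2^n. Need 2^n ≥ 4/0.0001 = 40000.
2^15 = 32768 < 40000 ≤ 2^16 = 65536, so n = 16.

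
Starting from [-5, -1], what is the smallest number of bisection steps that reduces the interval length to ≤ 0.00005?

Width after n steps is 4/2^n. Need 2^n ≥ 4/0.00005 = 80000.
2^16 = 65536 < 80000 ≤ 2^17 = 131072, so n = 17.

17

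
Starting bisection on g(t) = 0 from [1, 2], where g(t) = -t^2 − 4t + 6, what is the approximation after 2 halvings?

m = 1.5, g(m) = -2.25 (−); new bracket [1, 1.5]
m = 1.25, g(m) = -0.5625 (−); new bracket [1, 1.25]

1.25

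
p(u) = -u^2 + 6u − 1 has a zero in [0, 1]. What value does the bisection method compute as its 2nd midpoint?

0.25

m = 0.5, p(m) = 1.75 (+); new bracket [0, 0.5]
m = 0.25, p(m) = 0.4375 (+); new bracket [0, 0.25]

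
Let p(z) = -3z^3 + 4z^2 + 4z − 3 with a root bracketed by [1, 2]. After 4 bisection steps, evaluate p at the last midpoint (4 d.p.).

-0.4724

m = 1.5, p(m) = 1.875 (+); new bracket [1.5, 2]
m = 1.75, p(m) = 0.171875 (+); new bracket [1.75, 2]
m = 1.875, p(m) = -1.212891 (−); new bracket [1.75, 1.875]
m = 1.8125, p(m) = -0.4724 (−); new bracket [1.75, 1.8125]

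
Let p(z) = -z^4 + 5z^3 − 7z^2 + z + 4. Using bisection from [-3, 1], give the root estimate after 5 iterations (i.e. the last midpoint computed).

-0.625

z = -1 gives p = -10, negative; keep [-1, 1]
z = 0 gives p = 4, positive; keep [-1, 0]
z = -0.5 gives p = 1.0625, positive; keep [-1, -0.5]
z = -0.75 gives p = -3.1133, negative; keep [-0.75, -0.5]
z = -0.625 gives p = -0.7327, negative; keep [-0.625, -0.5]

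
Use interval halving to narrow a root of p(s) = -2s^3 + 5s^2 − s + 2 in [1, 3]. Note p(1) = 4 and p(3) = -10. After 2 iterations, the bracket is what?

midpoint 2: p = 4 > 0 → [2, 3]
midpoint 2.5: p = -0.5 < 0 → [2, 2.5]

[2, 2.5]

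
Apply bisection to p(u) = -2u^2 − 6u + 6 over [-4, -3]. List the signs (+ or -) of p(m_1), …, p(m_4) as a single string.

p(-3.5) = 2.5 > 0, so the root lies in [-4, -3.5]
p(-3.75) = 0.375 > 0, so the root lies in [-4, -3.75]
p(-3.875) = -0.78125 < 0, so the root lies in [-3.875, -3.75]
p(-3.8125) = -0.1953 < 0, so the root lies in [-3.8125, -3.75]

++--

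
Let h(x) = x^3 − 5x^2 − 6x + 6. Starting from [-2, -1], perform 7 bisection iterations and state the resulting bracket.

midpoint -1.5: h = 0.375 > 0 → [-2, -1.5]
midpoint -1.75: h = -4.171875 < 0 → [-1.75, -1.5]
midpoint -1.625: h = -1.744141 < 0 → [-1.625, -1.5]
midpoint -1.5625: h = -0.6467 < 0 → [-1.5625, -1.5]
midpoint -1.53125: h = -0.1265 < 0 → [-1.53125, -1.5]
midpoint -1.515625: h = 0.1266 > 0 → [-1.53125, -1.515625]
midpoint -1.5234375: h = 0.0006 > 0 → [-1.53125, -1.5234375]

[-1.53125, -1.5234375]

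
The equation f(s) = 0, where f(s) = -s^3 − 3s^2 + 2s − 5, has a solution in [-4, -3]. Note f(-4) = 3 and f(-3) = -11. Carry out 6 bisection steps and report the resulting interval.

s = -3.5 gives f = -5.875, negative; keep [-4, -3.5]
s = -3.75 gives f = -1.953125, negative; keep [-4, -3.75]
s = -3.875 gives f = 0.388672, positive; keep [-3.875, -3.75]
s = -3.8125 gives f = -0.8152, negative; keep [-3.875, -3.8125]
s = -3.84375 gives f = -0.2216, negative; keep [-3.875, -3.84375]
s = -3.859375 gives f = 0.0814, positive; keep [-3.859375, -3.84375]

[-3.859375, -3.84375]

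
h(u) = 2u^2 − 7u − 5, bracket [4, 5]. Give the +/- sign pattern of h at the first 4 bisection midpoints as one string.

+++-

midpoint 4.5: h = 4 > 0 → [4, 4.5]
midpoint 4.25: h = 1.375 > 0 → [4, 4.25]
midpoint 4.125: h = 0.15625 > 0 → [4, 4.125]
midpoint 4.0625: h = -0.4297 < 0 → [4.0625, 4.125]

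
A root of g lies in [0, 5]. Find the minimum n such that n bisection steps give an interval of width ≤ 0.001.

Width after n steps is 5/2^n. Need 2^n ≥ 5/0.001 = 5000.
2^12 = 4096 < 5000 ≤ 2^13 = 8192, so n = 13.

13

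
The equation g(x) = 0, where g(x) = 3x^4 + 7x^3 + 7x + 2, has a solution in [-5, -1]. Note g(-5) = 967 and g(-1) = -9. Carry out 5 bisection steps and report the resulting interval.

[-2.75, -2.625]

x = -3 gives g = 35, positive; keep [-3, -1]
x = -2 gives g = -20, negative; keep [-3, -2]
x = -2.5 gives g = -7.6875, negative; keep [-3, -2.5]
x = -2.75 gives g = 8.7461, positive; keep [-2.75, -2.5]
x = -2.625 gives g = -0.5481, negative; keep [-2.75, -2.625]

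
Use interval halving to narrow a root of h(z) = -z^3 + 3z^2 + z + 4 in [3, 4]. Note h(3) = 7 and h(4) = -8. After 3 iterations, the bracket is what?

[3.5, 3.625]

m = 3.5, h(m) = 1.375 (+); new bracket [3.5, 4]
m = 3.75, h(m) = -2.796875 (−); new bracket [3.5, 3.75]
m = 3.625, h(m) = -0.587891 (−); new bracket [3.5, 3.625]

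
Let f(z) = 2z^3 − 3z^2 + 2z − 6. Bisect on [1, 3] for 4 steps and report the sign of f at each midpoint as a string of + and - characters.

+--+

z = 2 gives f = 2, positive; keep [1, 2]
z = 1.5 gives f = -3, negative; keep [1.5, 2]
z = 1.75 gives f = -0.96875, negative; keep [1.75, 2]
z = 1.875 gives f = 0.3867, positive; keep [1.75, 1.875]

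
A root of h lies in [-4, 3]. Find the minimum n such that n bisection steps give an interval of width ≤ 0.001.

13

Width after n steps is 7/2^n. Need 2^n ≥ 7/0.001 = 7000.
2^12 = 4096 < 7000 ≤ 2^13 = 8192, so n = 13.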